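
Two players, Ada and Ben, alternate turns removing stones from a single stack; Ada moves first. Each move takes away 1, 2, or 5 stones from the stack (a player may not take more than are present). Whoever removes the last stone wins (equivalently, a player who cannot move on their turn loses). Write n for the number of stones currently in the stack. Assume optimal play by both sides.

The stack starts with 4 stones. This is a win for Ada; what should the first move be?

Compute win/loss labels from the base case upward. A position with no move is L. Any other position is W if it can reach an L in one move, else L.
n=0: no move → L
n=1: reaches L-position 0 → W
n=2: reaches L-position 0 → W
n=3: only reaches 2(W), 1(W), all W → L
n=4: reaches L-position 3 → W
From 4, the L positions reachable in one move are: 3.

Remove 1, leaving 3.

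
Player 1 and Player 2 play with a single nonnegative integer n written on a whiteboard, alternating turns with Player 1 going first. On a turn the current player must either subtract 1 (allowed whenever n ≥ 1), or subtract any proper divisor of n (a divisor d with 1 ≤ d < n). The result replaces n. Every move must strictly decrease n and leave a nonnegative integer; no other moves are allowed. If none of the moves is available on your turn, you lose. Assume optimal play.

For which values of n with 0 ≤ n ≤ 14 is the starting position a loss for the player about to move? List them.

Work bottom-up. With no move the player to move loses. Otherwise the position is W if at least one move leads to an L position for the opponent, and L if every move leads to a W.
n=0: no move → L
n=1: W (go to 0, an L position)
n=2: L (sole option 1(W) is W)
n=3: W (go to 2, an L position)
n=4: W (go to 2, an L position)
n=5: L (sole option 4(W) is W)
n=6: W (go to 5, an L position)
n=7: L (sole option 6(W) is W)
n=8: W (go to 7, an L position)
n=9: L (options 6(W), 8(W) are all W)
n=10: W (go to 5, an L position)
n=11: L (sole option 10(W) is W)
n=12: W (go to 9, an L position)
n=13: L (sole option 12(W) is W)
n=14: W (go to 7, an L position)
The losing starting values of n are exactly the entries labelled L in this table (7 of them).

0, 2, 5, 7, 9, 11, 13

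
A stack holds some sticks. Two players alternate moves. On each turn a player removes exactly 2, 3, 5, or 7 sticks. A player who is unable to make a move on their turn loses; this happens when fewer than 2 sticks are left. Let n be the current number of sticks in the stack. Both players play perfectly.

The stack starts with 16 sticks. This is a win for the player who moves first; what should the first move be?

Compute win/loss labels from the base case upward. A position with no move is L. Any other position is W if it can reach an L in one move, else L.
n=0: no move → L
n=1: no move → L
n=2: can move to 0, which is L ⇒ W
n=3: can move to 1, which is L ⇒ W
n=4: can move to 1, which is L ⇒ W
n=5: can move to 0, which is L ⇒ W
n=6: can move to 1, which is L ⇒ W
n=7: can move to 0, which is L ⇒ W
n=8: can move to 1, which is L ⇒ W
n=9: moves to 7(W), 6(W), 4(W), 2(W); every one is W ⇒ L
n=10: moves to 8(W), 7(W), 5(W), 3(W); every one is W ⇒ L
n=11: can move to 9, which is L ⇒ W
n=12: can move to 10, which is L ⇒ W
n=13: can move to 10, which is L ⇒ W
n=14: can move to 9, which is L ⇒ W
n=15: can move to 10, which is L ⇒ W
n=16: can move to 9, which is L ⇒ W
From 16, the L positions reachable in one move are: 9.

Remove 7, leaving 9.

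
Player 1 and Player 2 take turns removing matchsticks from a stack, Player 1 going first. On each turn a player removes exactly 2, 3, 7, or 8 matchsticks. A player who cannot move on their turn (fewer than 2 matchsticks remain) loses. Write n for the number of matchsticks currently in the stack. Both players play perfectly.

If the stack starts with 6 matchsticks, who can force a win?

Player 2 wins.

Label each position W (a win for the player to move) or L (a loss). A position with no legal move is L; any other position is W exactly when some move reaches an L, and L when every move reaches a W.
n=0: no move → L
n=1: no move → L
n=2: can move to 0, which is L ⇒ W
n=3: can move to 1, which is L ⇒ W
n=4: can move to 1, which is L ⇒ W
n=5: moves to 3(W), 2(W); every one is W ⇒ L
n=6: moves to 4(W), 3(W); every one is W ⇒ L
The starting position 6 is L: whatever Player 1 does, the opponent receives a W position.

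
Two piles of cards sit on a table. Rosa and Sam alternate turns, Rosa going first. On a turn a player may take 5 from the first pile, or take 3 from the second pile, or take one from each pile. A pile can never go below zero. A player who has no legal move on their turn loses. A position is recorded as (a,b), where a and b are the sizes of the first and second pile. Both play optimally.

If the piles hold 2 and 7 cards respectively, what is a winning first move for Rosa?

Move to (2,4).

Label each position W (a win for the player to move) or L (a loss). A position with no legal move is L; any other position is W exactly when some move reaches an L, and L when every move reaches a W.
No move ever increases a pile, so every position that can arise here has a ≤ 2 and b ≤ 7; it is enough to label the cells with 0 ≤ a ≤ 2 and 0 ≤ b ≤ 7.
Every move lowers a or b (never raises either), so fill the grid row by row in increasing a, and left to right within a row: each cell's successors are then already labelled.
      b=0  b=1  b=2  b=3  b=4  b=5  b=6  b=7
a=0:    L    L    L    W    W    W    L    L
a=1:    L    W    W    W    L    L    L    W
a=2:    L    W    L    W    L    W    W    W
Cells with no legal move (terminal, hence L): (0,0), (0,1), (0,2), (1,0), (2,0).
The remaining L cells, each justified by listing all of its moves:
(0,6): the only move is to (0,3)(W), a W ⇒ L
(0,7): the only move is to (0,4)(W), a W ⇒ L
(1,4): moves to (1,1)(W), (0,3)(W); every one is W ⇒ L
(1,5): moves to (1,2)(W), (0,4)(W); every one is W ⇒ L
(1,6): moves to (1,3)(W), (0,5)(W); every one is W ⇒ L
(2,2): the only move is to (1,1)(W), a W ⇒ L
(2,4): moves to (2,1)(W), (1,3)(W); every one is W ⇒ L
Every other cell has at least one move into one of the L cells above, so it is W.
From (2,7), the L positions reachable in one move are: (2,4), (1,6). Any move reaching one of these is winning.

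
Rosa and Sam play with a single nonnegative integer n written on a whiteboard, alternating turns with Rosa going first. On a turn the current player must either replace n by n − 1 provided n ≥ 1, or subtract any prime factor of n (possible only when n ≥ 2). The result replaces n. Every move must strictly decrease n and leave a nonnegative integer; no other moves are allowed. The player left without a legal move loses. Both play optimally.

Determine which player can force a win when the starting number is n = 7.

Classify positions by backward induction: terminal positions (no move available) are L. From any other position, the mover wins iff some move reaches an L.
n=0: no move → L
n=1: reaches L-position 0 → W
n=2: reaches L-position 0 → W
n=3: reaches L-position 0 → W
n=4: only reaches 2(W), 3(W), all W → L
n=5: reaches L-position 0 → W
n=6: reaches L-position 4 → W
n=7: reaches L-position 0 → W
The starting position 7 is W: Rosa should move to 0, handing over an L position.

Rosa wins.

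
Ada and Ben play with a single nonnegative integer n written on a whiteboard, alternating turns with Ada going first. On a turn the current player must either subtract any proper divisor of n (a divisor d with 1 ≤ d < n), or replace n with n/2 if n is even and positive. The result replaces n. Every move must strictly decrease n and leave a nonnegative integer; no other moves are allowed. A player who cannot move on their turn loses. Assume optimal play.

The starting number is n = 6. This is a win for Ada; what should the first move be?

Move to 3.

Use the standard recursion: the mover loses at a terminal position; elsewhere, the mover wins exactly when some move hands the opponent an L position.
n=0: no move → L
n=1: no move → L
n=2: can move to 1, which is L ⇒ W
n=3: the only move is to 2(W), a W ⇒ L
n=4: can move to 3, which is L ⇒ W
n=5: the only move is to 4(W), a W ⇒ L
n=6: can move to 3, which is L ⇒ W
From 6, the L positions reachable in one move are: 3, 5. Any move reaching one of these is winning.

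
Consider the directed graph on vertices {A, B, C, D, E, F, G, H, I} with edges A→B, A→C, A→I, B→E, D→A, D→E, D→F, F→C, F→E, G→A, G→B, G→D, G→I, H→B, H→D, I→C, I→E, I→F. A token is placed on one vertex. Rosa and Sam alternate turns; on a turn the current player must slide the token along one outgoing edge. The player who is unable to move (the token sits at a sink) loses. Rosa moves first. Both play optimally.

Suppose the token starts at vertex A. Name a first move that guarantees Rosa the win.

Move to C.

Label each position W (a win for the player to move) or L (a loss). A position with no legal move is L; any other position is W exactly when some move reaches an L, and L when every move reaches a W.
Every edge goes from a vertex to one that appears earlier in the order E, C, F, I, B, A, D, H, G, so processing vertices in that order labels each vertex after all of its successors.
E: no outgoing edge → L
C: no outgoing edge → L
F: →C(L), so W
I: →C(L), so W
B: →E(L), so W
A: →C(L), so W
D: →E(L), so W
H: →D(W), B(W) — all W, so L
G: →D(W), A(W), B(W), I(W) — all W, so L
From A, the L positions reachable in one move are: C.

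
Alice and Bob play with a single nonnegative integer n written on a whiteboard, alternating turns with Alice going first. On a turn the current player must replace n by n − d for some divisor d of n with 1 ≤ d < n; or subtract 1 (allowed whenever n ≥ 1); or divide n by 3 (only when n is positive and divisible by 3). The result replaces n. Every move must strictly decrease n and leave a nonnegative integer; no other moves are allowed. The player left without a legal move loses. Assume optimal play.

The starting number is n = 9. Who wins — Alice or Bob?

Bob wins.

Label each position W (a win for the player to move) or L (a loss). A position with no legal move is L; any other position is W exactly when some move reaches an L, and L when every move reaches a W.
n=0: no move → L
n=1: W (go to 0, an L position)
n=2: L (sole option 1(W) is W)
n=3: W (go to 2, an L position)
n=4: W (go to 2, an L position)
n=5: L (sole option 4(W) is W)
n=6: W (go to 2, an L position)
n=7: L (sole option 6(W) is W)
n=8: W (go to 7, an L position)
n=9: L (options 3(W), 6(W), 8(W) are all W)
Every move from 9 reaches a W position, so the mover loses.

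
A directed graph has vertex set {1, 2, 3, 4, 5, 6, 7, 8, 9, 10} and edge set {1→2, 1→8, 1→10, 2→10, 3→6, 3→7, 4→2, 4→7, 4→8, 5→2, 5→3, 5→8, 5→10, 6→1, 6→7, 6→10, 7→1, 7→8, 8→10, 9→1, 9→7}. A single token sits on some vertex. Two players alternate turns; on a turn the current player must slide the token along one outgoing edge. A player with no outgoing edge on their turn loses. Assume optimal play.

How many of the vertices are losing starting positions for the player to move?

Label each position W (a win for the player to move) or L (a loss). A position with no legal move is L; any other position is W exactly when some move reaches an L, and L when every move reaches a W.
Every edge goes from a vertex to one that appears earlier in the order 10, 8, 2, 1, 7, 9, 6, 3, 5, 4, so processing vertices in that order labels each vertex after all of its successors.
10: no outgoing edge → L
8: can move to 10, which is L ⇒ W
2: can move to 10, which is L ⇒ W
1: can move to 10, which is L ⇒ W
7: moves to 1(W), 8(W); every one is W ⇒ L
9: can move to 7, which is L ⇒ W
6: can move to 7, which is L ⇒ W
3: can move to 7, which is L ⇒ W
5: can move to 10, which is L ⇒ W
4: can move to 7, which is L ⇒ W
The L vertices are 7, 10; that is 2 in all.

2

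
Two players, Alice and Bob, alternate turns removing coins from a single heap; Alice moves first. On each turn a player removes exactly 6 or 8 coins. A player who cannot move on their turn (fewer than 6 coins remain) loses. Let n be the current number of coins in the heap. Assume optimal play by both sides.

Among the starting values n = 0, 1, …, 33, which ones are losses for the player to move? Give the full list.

0, 1, 2, 3, 4, 5, 14, 15, 16, 17, 18, 19, 28, 29, 30, 31, 32, 33

Build the W/L table. Terminal = L. A non-terminal position is W if it has a move to some L; otherwise it is L.
n=0: no move → L
n=1: no move → L
n=2: no move → L
n=3: no move → L
n=4: no move → L
n=5: no move → L
n=6: reaches L-position 0 → W
n=7: reaches L-position 1 → W
n=8: reaches L-position 2 → W
n=9: reaches L-position 3 → W
n=10: reaches L-position 4 → W
n=11: reaches L-position 5 → W
n=12: reaches L-position 4 → W
n=13: reaches L-position 5 → W
n=14: only reaches 8(W), 6(W), all W → L
n=15: only reaches 9(W), 7(W), all W → L
n=16: only reaches 10(W), 8(W), all W → L
n=17: only reaches 11(W), 9(W), all W → L
n=18: only reaches 12(W), 10(W), all W → L
n=19: only reaches 13(W), 11(W), all W → L
n=20: reaches L-position 14 → W
n=21: reaches L-position 15 → W
n=22: reaches L-position 16 → W
n=23: reaches L-position 17 → W
n=24: reaches L-position 18 → W
n=25: reaches L-position 19 → W
n=26: reaches L-position 18 → W
n=27: reaches L-position 19 → W
n=28: only reaches 22(W), 20(W), all W → L
n=29: only reaches 23(W), 21(W), all W → L
n=30: only reaches 24(W), 22(W), all W → L
n=31: only reaches 25(W), 23(W), all W → L
n=32: only reaches 26(W), 24(W), all W → L
n=33: only reaches 27(W), 25(W), all W → L
Reading off the rows marked L gives the requested list; there are 18 such values of n.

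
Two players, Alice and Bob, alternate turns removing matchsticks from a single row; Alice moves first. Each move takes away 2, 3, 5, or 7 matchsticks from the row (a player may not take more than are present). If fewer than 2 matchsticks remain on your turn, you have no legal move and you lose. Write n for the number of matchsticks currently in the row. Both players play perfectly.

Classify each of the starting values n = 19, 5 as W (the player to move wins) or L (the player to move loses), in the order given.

19: L, 5: W

Label each position W (a win for the player to move) or L (a loss). A position with no legal move is L; any other position is W exactly when some move reaches an L, and L when every move reaches a W.
n=0: no move → L
n=1: no move → L
n=2: can move to 0, which is L ⇒ W
n=3: can move to 1, which is L ⇒ W
n=4: can move to 1, which is L ⇒ W
n=5: can move to 0, which is L ⇒ W
n=6: can move to 1, which is L ⇒ W
n=7: can move to 0, which is L ⇒ W
n=8: can move to 1, which is L ⇒ W
n=9: moves to 7(W), 6(W), 4(W), 2(W); every one is W ⇒ L
n=10: moves to 8(W), 7(W), 5(W), 3(W); every one is W ⇒ L
n=11: can move to 9, which is L ⇒ W
n=12: can move to 10, which is L ⇒ W
n=13: can move to 10, which is L ⇒ W
n=14: can move to 9, which is L ⇒ W
n=15: can move to 10, which is L ⇒ W
n=16: can move to 9, which is L ⇒ W
n=17: can move to 10, which is L ⇒ W
n=18: moves to 16(W), 15(W), 13(W), 11(W); every one is W ⇒ L
n=19: moves to 17(W), 16(W), 14(W), 12(W); every one is W ⇒ L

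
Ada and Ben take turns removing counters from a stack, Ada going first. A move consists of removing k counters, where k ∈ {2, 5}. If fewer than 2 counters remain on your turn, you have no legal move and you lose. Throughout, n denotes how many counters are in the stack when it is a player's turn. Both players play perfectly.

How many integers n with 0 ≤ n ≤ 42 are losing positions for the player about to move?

19

Work bottom-up. With no move the player to move loses. Otherwise the position is W if at least one move leads to an L position for the opponent, and L if every move leads to a W.
n=0: no move → L
n=1: no move → L
n=2: can move to 0, which is L ⇒ W
n=3: can move to 1, which is L ⇒ W
n=4: the only move is to 2(W), a W ⇒ L
n=5: can move to 0, which is L ⇒ W
n=6: can move to 4, which is L ⇒ W
n=7: moves to 5(W), 2(W); every one is W ⇒ L
n=8: moves to 6(W), 3(W); every one is W ⇒ L
n=9: can move to 7, which is L ⇒ W
n=10: can move to 8, which is L ⇒ W
n=11: moves to 9(W), 6(W); every one is W ⇒ L
n=12: can move to 7, which is L ⇒ W
n=13: can move to 11, which is L ⇒ W
n=14: moves to 12(W), 9(W); every one is W ⇒ L
n=15: moves to 13(W), 10(W); every one is W ⇒ L
n=16: can move to 14, which is L ⇒ W
n=17: can move to 15, which is L ⇒ W
n=18: moves to 16(W), 13(W); every one is W ⇒ L
n=19: can move to 14, which is L ⇒ W
n=20: can move to 18, which is L ⇒ W
n=21: moves to 19(W), 16(W); every one is W ⇒ L
n=22: moves to 20(W), 17(W); every one is W ⇒ L
n=23: can move to 21, which is L ⇒ W
n=24: can move to 22, which is L ⇒ W
n=25: moves to 23(W), 20(W); every one is W ⇒ L
n=26: can move to 21, which is L ⇒ W
n=27: can move to 25, which is L ⇒ W
n=28: moves to 26(W), 23(W); every one is W ⇒ L
n=29: moves to 27(W), 24(W); every one is W ⇒ L
n=30: can move to 28, which is L ⇒ W
n=31: can move to 29, which is L ⇒ W
n=32: moves to 30(W), 27(W); every one is W ⇒ L
n=33: can move to 28, which is L ⇒ W
n=34: can move to 32, which is L ⇒ W
n=35: moves to 33(W), 30(W); every one is W ⇒ L
n=36: moves to 34(W), 31(W); every one is W ⇒ L
n=37: can move to 35, which is L ⇒ W
n=38: can move to 36, which is L ⇒ W
n=39: moves to 37(W), 34(W); every one is W ⇒ L
n=40: can move to 35, which is L ⇒ W
n=41: can move to 39, which is L ⇒ W
n=42: moves to 40(W), 37(W); every one is W ⇒ L
L entries with 0 ≤ n ≤ 42: n = 0, 1, 4, 7, 8, 11, 14, 15, 18, 21, 22, 25, 28, 29, 32, 35, 36, 39, 42; that makes 19.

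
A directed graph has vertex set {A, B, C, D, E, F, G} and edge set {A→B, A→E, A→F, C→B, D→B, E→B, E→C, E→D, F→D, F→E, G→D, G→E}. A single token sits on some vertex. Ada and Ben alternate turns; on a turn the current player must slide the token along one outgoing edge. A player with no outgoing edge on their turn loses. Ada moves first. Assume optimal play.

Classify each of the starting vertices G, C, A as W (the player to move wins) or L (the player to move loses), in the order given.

Use the standard recursion: the mover loses at a terminal position; elsewhere, the mover wins exactly when some move hands the opponent an L position.
Every edge goes from a vertex to one that appears earlier in the order B, C, D, E, F, G, A, so processing vertices in that order labels each vertex after all of its successors.
B: no outgoing edge → L
C: →B(L), so W
D: →B(L), so W
E: →B(L), so W
F: →E(W), D(W) — all W, so L
G: →E(W), D(W) — all W, so L
A: →F(L), so W

G: L, C: W, A: W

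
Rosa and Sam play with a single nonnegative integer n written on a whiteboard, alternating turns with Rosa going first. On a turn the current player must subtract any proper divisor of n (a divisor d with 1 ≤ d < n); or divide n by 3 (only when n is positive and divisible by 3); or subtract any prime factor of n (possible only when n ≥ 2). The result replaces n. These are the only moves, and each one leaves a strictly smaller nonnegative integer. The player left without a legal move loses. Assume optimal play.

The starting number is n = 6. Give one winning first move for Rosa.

Move to 4.

Positions with no move are L. A position that does have a move is losing for the player to move precisely when every available move leads to a winning position for the opponent. Fill in the labels:
n=0: no move → L
n=1: no move → L
n=2: →0(L), so W
n=3: →0(L), so W
n=4: →2(W), 3(W) — all W, so L
n=5: →0(L), so W
n=6: →4(L), so W
From 6, the L positions reachable in one move are: 4.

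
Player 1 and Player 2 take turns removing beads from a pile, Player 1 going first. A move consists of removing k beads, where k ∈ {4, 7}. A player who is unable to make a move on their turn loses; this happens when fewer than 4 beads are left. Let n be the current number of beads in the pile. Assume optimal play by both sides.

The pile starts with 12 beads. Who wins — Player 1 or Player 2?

Use the standard recursion: the mover loses at a terminal position; elsewhere, the mover wins exactly when some move hands the opponent an L position.
n=0: no move → L
n=1: no move → L
n=2: no move → L
n=3: no move → L
n=4: →0(L), so W
n=5: →1(L), so W
n=6: →2(L), so W
n=7: →3(L), so W
n=8: →1(L), so W
n=9: →2(L), so W
n=10: →3(L), so W
n=11: →7(W), 4(W) — all W, so L
n=12: →8(W), 5(W) — all W, so L
The starting position 12 is L: whatever Player 1 does, the opponent receives a W position.

Player 2 wins.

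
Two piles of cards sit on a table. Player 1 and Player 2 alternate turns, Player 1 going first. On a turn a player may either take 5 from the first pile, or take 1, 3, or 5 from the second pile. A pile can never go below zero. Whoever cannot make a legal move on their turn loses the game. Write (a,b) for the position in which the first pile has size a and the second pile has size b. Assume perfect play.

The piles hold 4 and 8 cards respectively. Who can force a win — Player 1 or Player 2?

Player 2 wins.

Compute win/loss labels from the base case upward. A position with no move is L. Any other position is W if it can reach an L in one move, else L.
No move ever increases a pile, so every position that can arise here has a ≤ 4 and b ≤ 8; it is enough to label the cells with 0 ≤ a ≤ 4 and 0 ≤ b ≤ 8.
Every move lowers a or b (never raises either), so fill the grid row by row in increasing a, and left to right within a row: each cell's successors are then already labelled.
      b=0  b=1  b=2  b=3  b=4  b=5  b=6  b=7  b=8
a=0:    L    W    L    W    L    W    L    W    L
a=1:    L    W    L    W    L    W    L    W    L
a=2:    L    W    L    W    L    W    L    W    L
a=3:    L    W    L    W    L    W    L    W    L
a=4:    L    W    L    W    L    W    L    W    L
Cells with no legal move (terminal, hence L): (0,0), (1,0), (2,0), (3,0), (4,0).
The remaining L cells, each justified by listing all of its moves:
(0,2): L (sole option (0,1)(W) is W)
(0,4): L (options (0,3)(W), (0,1)(W) are all W)
(0,6): L (options (0,5)(W), (0,3)(W), (0,1)(W) are all W)
(0,8): L (options (0,7)(W), (0,5)(W), (0,3)(W) are all W)
(1,2): L (sole option (1,1)(W) is W)
(1,4): L (options (1,3)(W), (1,1)(W) are all W)
(1,6): L (options (1,5)(W), (1,3)(W), (1,1)(W) are all W)
(1,8): L (options (1,7)(W), (1,5)(W), (1,3)(W) are all W)
(2,2): L (sole option (2,1)(W) is W)
(2,4): L (options (2,3)(W), (2,1)(W) are all W)
(2,6): L (options (2,5)(W), (2,3)(W), (2,1)(W) are all W)
(2,8): L (options (2,7)(W), (2,5)(W), (2,3)(W) are all W)
(3,2): L (sole option (3,1)(W) is W)
(3,4): L (options (3,3)(W), (3,1)(W) are all W)
(3,6): L (options (3,5)(W), (3,3)(W), (3,1)(W) are all W)
(3,8): L (options (3,7)(W), (3,5)(W), (3,3)(W) are all W)
(4,2): L (sole option (4,1)(W) is W)
(4,4): L (options (4,3)(W), (4,1)(W) are all W)
(4,6): L (options (4,5)(W), (4,3)(W), (4,1)(W) are all W)
(4,8): L (options (4,7)(W), (4,5)(W), (4,3)(W) are all W)
Every other cell has at least one move into one of the L cells above, so it is W.
The starting position (4,8) is L: whatever Player 1 does, the opponent receives a W position.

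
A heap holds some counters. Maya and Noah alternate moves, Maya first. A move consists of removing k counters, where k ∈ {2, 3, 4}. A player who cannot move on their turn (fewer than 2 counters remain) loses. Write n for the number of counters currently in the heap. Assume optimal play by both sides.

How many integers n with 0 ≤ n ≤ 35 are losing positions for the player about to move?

Build the W/L table. Terminal = L. A non-terminal position is W if it has a move to some L; otherwise it is L.
n=0: no move → L
n=1: no move → L
n=2: can move to 0, which is L ⇒ W
n=3: can move to 1, which is L ⇒ W
n=4: can move to 1, which is L ⇒ W
n=5: can move to 1, which is L ⇒ W
n=6: moves to 4(W), 3(W), 2(W); every one is W ⇒ L
n=7: moves to 5(W), 4(W), 3(W); every one is W ⇒ L
n=8: can move to 6, which is L ⇒ W
n=9: can move to 7, which is L ⇒ W
n=10: can move to 7, which is L ⇒ W
n=11: can move to 7, which is L ⇒ W
n=12: moves to 10(W), 9(W), 8(W); every one is W ⇒ L
n=13: moves to 11(W), 10(W), 9(W); every one is W ⇒ L
n=14: can move to 12, which is L ⇒ W
n=15: can move to 13, which is L ⇒ W
n=16: can move to 13, which is L ⇒ W
n=17: can move to 13, which is L ⇒ W
n=18: moves to 16(W), 15(W), 14(W); every one is W ⇒ L
n=19: moves to 17(W), 16(W), 15(W); every one is W ⇒ L
n=20: can move to 18, which is L ⇒ W
n=21: can move to 19, which is L ⇒ W
n=22: can move to 19, which is L ⇒ W
n=23: can move to 19, which is L ⇒ W
n=24: moves to 22(W), 21(W), 20(W); every one is W ⇒ L
n=25: moves to 23(W), 22(W), 21(W); every one is W ⇒ L
n=26: can move to 24, which is L ⇒ W
n=27: can move to 25, which is L ⇒ W
n=28: can move to 25, which is L ⇒ W
n=29: can move to 25, which is L ⇒ W
n=30: moves to 28(W), 27(W), 26(W); every one is W ⇒ L
n=31: moves to 29(W), 28(W), 27(W); every one is W ⇒ L
n=32: can move to 30, which is L ⇒ W
n=33: can move to 31, which is L ⇒ W
n=34: can move to 31, which is L ⇒ W
n=35: can move to 31, which is L ⇒ W
L entries with 0 ≤ n ≤ 35: n = 0, 1, 6, 7, 12, 13, 18, 19, 24, 25, 30, 31; that makes 12.

12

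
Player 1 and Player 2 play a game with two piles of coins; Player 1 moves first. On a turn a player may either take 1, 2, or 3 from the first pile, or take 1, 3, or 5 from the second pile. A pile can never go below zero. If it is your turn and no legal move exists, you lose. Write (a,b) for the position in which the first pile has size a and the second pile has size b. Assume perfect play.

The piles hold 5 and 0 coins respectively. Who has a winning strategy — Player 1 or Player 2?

Player 1 wins.

Use the standard recursion: the mover loses at a terminal position; elsewhere, the mover wins exactly when some move hands the opponent an L position.
No move ever increases a pile, so every position that can arise here has a ≤ 5 and b ≤ 0; it is enough to label the cells with 0 ≤ a ≤ 5 and 0 ≤ b ≤ 0.
Every move lowers a or b (never raises either), so fill the grid row by row in increasing a, and left to right within a row: each cell's successors are then already labelled.
      b=0
a=0:    L
a=1:    W
a=2:    W
a=3:    W
a=4:    L
a=5:    W
Cells with no legal move (terminal, hence L): (0,0).
The remaining L cells, each justified by listing all of its moves:
(4,0): only reaches (3,0)(W), (2,0)(W), (1,0)(W), all W → L
Every other cell has at least one move into one of the L cells above, so it is W.
From (5,0) Player 1 can move to (4,0), reaching an L position.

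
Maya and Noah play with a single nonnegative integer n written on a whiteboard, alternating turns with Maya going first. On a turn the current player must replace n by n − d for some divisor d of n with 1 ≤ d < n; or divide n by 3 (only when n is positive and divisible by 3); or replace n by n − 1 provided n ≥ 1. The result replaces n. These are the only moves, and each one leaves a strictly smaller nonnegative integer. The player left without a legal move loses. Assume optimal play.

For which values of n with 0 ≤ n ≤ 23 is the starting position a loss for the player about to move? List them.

Work bottom-up. With no move the player to move loses. Otherwise the position is W if at least one move leads to an L position for the opponent, and L if every move leads to a W.
n=0: no move → L
n=1: reaches L-position 0 → W
n=2: only reaches 1(W), which is W → L
n=3: reaches L-position 2 → W
n=4: reaches L-position 2 → W
n=5: only reaches 4(W), which is W → L
n=6: reaches L-position 2 → W
n=7: only reaches 6(W), which is W → L
n=8: reaches L-position 7 → W
n=9: only reaches 3(W), 6(W), 8(W), all W → L
n=10: reaches L-position 5 → W
n=11: only reaches 10(W), which is W → L
n=12: reaches L-position 9 → W
n=13: only reaches 12(W), which is W → L
n=14: reaches L-position 7 → W
n=15: reaches L-position 5 → W
n=16: only reaches 8(W), 12(W), 14(W), 15(W), all W → L
n=17: reaches L-position 16 → W
n=18: reaches L-position 9 → W
n=19: only reaches 18(W), which is W → L
n=20: reaches L-position 16 → W
n=21: reaches L-position 7 → W
n=22: reaches L-position 11 → W
n=23: only reaches 22(W), which is W → L
The losing starting values of n are exactly the entries labelled L in this table (10 of them).

0, 2, 5, 7, 9, 11, 13, 16, 19, 23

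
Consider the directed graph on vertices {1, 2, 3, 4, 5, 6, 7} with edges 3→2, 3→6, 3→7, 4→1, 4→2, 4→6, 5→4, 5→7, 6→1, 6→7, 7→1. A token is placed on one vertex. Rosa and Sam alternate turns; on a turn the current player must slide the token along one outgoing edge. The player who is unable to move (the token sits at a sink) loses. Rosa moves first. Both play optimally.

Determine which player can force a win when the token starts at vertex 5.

Sam wins.

Work bottom-up. With no move the player to move loses. Otherwise the position is W if at least one move leads to an L position for the opponent, and L if every move leads to a W.
Every edge goes from a vertex to one that appears earlier in the order 2, 1, 7, 6, 4, 3, 5, so processing vertices in that order labels each vertex after all of its successors.
2: no outgoing edge → L
1: no outgoing edge → L
7: →1(L), so W
6: →1(L), so W
4: →1(L), so W
3: →2(L), so W
5: →4(W), 7(W) — all W, so L
The starting position 5 is L: whatever Rosa does, the opponent receives a W position.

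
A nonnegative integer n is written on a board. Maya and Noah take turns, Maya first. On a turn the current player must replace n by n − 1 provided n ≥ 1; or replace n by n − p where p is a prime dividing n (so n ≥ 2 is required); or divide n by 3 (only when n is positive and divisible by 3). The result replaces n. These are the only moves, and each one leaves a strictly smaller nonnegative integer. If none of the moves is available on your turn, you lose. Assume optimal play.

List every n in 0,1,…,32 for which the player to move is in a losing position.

Classify positions by backward induction: terminal positions (no move available) are L. From any other position, the mover wins iff some move reaches an L.
n=0: no move → L
n=1: can move to 0, which is L ⇒ W
n=2: can move to 0, which is L ⇒ W
n=3: can move to 0, which is L ⇒ W
n=4: moves to 2(W), 3(W); every one is W ⇒ L
n=5: can move to 0, which is L ⇒ W
n=6: can move to 4, which is L ⇒ W
n=7: can move to 0, which is L ⇒ W
n=8: moves to 6(W), 7(W); every one is W ⇒ L
n=9: can move to 8, which is L ⇒ W
n=10: can move to 8, which is L ⇒ W
n=11: can move to 0, which is L ⇒ W
n=12: can move to 4, which is L ⇒ W
n=13: can move to 0, which is L ⇒ W
n=14: moves to 7(W), 12(W), 13(W); every one is W ⇒ L
n=15: can move to 14, which is L ⇒ W
n=16: can move to 14, which is L ⇒ W
n=17: can move to 0, which is L ⇒ W
n=18: moves to 6(W), 15(W), 16(W), 17(W); every one is W ⇒ L
n=19: can move to 0, which is L ⇒ W
n=20: can move to 18, which is L ⇒ W
n=21: can move to 14, which is L ⇒ W
n=22: moves to 11(W), 20(W), 21(W); every one is W ⇒ L
n=23: can move to 0, which is L ⇒ W
n=24: can move to 8, which is L ⇒ W
n=25: moves to 20(W), 24(W); every one is W ⇒ L
n=26: can move to 25, which is L ⇒ W
n=27: moves to 9(W), 24(W), 26(W); every one is W ⇒ L
n=28: can move to 27, which is L ⇒ W
n=29: can move to 0, which is L ⇒ W
n=30: can move to 25, which is L ⇒ W
n=31: can move to 0, which is L ⇒ W
n=32: moves to 30(W), 31(W); every one is W ⇒ L
The losing starting values of n are exactly the entries labelled L in this table (9 of them).

0, 4, 8, 14, 18, 22, 25, 27, 32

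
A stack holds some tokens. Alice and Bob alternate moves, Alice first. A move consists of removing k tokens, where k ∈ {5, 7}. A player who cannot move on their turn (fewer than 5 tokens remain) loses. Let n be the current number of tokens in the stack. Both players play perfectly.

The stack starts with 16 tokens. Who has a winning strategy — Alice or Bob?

Classify positions by backward induction: terminal positions (no move available) are L. From any other position, the mover wins iff some move reaches an L.
n=0: no move → L
n=1: no move → L
n=2: no move → L
n=3: no move → L
n=4: no move → L
n=5: W (go to 0, an L position)
n=6: W (go to 1, an L position)
n=7: W (go to 2, an L position)
n=8: W (go to 3, an L position)
n=9: W (go to 4, an L position)
n=10: W (go to 3, an L position)
n=11: W (go to 4, an L position)
n=12: L (options 7(W), 5(W) are all W)
n=13: L (options 8(W), 6(W) are all W)
n=14: L (options 9(W), 7(W) are all W)
n=15: L (options 10(W), 8(W) are all W)
n=16: L (options 11(W), 9(W) are all W)
Every move from 16 reaches a W position, so the mover loses.

Bob wins.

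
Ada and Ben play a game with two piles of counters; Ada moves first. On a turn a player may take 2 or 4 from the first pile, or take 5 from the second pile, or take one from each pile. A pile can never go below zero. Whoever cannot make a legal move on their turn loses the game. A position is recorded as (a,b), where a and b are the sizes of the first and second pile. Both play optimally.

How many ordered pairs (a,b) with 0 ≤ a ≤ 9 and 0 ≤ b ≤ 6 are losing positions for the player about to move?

Label each position W (a win for the player to move) or L (a loss). A position with no legal move is L; any other position is W exactly when some move reaches an L, and L when every move reaches a W.
Every move lowers a or b (never raises either), so fill the grid row by row in increasing a, and left to right within a row: each cell's successors are then already labelled.
      b=0  b=1  b=2  b=3  b=4  b=5  b=6
a=0:    L    L    L    L    L    W    W
a=1:    L    W    W    W    W    W    L
a=2:    W    W    W    W    W    L    L
a=3:    W    L    L    L    L    L    W
a=4:    W    W    W    W    W    W    W
a=5:    W    W    W    W    W    W    W
a=6:    L    L    L    L    L    W    W
a=7:    L    W    W    W    W    W    L
a=8:    W    W    W    W    W    L    L
a=9:    W    L    L    L    L    L    W
Cells with no legal move (terminal, hence L): (0,0), (0,1), (0,2), (0,3), (0,4), (1,0).
The remaining L cells, each justified by listing all of its moves:
(1,6): moves to (1,1)(W), (0,5)(W); every one is W ⇒ L
(2,5): moves to (0,5)(W), (2,0)(W), (1,4)(W); every one is W ⇒ L
(2,6): moves to (0,6)(W), (2,1)(W), (1,5)(W); every one is W ⇒ L
(3,1): moves to (1,1)(W), (2,0)(W); every one is W ⇒ L
(3,2): moves to (1,2)(W), (2,1)(W); every one is W ⇒ L
(3,3): moves to (1,3)(W), (2,2)(W); every one is W ⇒ L
(3,4): moves to (1,4)(W), (2,3)(W); every one is W ⇒ L
(3,5): moves to (1,5)(W), (3,0)(W), (2,4)(W); every one is W ⇒ L
(6,0): moves to (4,0)(W), (2,0)(W); every one is W ⇒ L
(6,1): moves to (4,1)(W), (2,1)(W), (5,0)(W); every one is W ⇒ L
(6,2): moves to (4,2)(W), (2,2)(W), (5,1)(W); every one is W ⇒ L
(6,3): moves to (4,3)(W), (2,3)(W), (5,2)(W); every one is W ⇒ L
(6,4): moves to (4,4)(W), (2,4)(W), (5,3)(W); every one is W ⇒ L
(7,0): moves to (5,0)(W), (3,0)(W); every one is W ⇒ L
(7,6): moves to (5,6)(W), (3,6)(W), (7,1)(W), (6,5)(W); every one is W ⇒ L
(8,5): moves to (6,5)(W), (4,5)(W), (8,0)(W), (7,4)(W); every one is W ⇒ L
(8,6): moves to (6,6)(W), (4,6)(W), (8,1)(W), (7,5)(W); every one is W ⇒ L
(9,1): moves to (7,1)(W), (5,1)(W), (8,0)(W); every one is W ⇒ L
(9,2): moves to (7,2)(W), (5,2)(W), (8,1)(W); every one is W ⇒ L
(9,3): moves to (7,3)(W), (5,3)(W), (8,2)(W); every one is W ⇒ L
(9,4): moves to (7,4)(W), (5,4)(W), (8,3)(W); every one is W ⇒ L
(9,5): moves to (7,5)(W), (5,5)(W), (9,0)(W), (8,4)(W); every one is W ⇒ L
Every other cell has at least one move into one of the L cells above, so it is W.
L cells per row: a=0: 5, a=1: 2, a=2: 2, a=3: 5, a=4: 0, a=5: 0, a=6: 5, a=7: 2, a=8: 2, a=9: 5; total 28.

28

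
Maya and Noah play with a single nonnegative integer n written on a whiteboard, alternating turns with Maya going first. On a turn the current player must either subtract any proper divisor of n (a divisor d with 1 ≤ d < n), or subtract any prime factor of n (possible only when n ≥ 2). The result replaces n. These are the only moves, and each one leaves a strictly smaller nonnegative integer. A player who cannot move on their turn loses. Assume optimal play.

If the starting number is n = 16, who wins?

Maya wins.

Build the W/L table. Terminal = L. A non-terminal position is W if it has a move to some L; otherwise it is L.
n=0: no move → L
n=1: no move → L
n=2: reaches L-position 0 → W
n=3: reaches L-position 0 → W
n=4: only reaches 2(W), 3(W), all W → L
n=5: reaches L-position 0 → W
n=6: reaches L-position 4 → W
n=7: reaches L-position 0 → W
n=8: reaches L-position 4 → W
n=9: only reaches 6(W), 8(W), all W → L
n=10: reaches L-position 9 → W
n=11: reaches L-position 0 → W
n=12: reaches L-position 9 → W
n=13: reaches L-position 0 → W
n=14: only reaches 7(W), 12(W), 13(W), all W → L
n=15: reaches L-position 14 → W
n=16: reaches L-position 14 → W
The starting position 16 is W: Maya should move to 14, handing over an L position.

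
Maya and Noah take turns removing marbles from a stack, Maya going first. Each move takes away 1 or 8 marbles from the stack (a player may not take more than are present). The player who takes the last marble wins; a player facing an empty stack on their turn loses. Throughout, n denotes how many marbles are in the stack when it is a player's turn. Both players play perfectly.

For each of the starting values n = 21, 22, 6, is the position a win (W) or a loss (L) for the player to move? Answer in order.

Positions with no move are L. A position that does have a move is losing for the player to move precisely when every available move leads to a winning position for the opponent. Fill in the labels:
n=0: no move → L
n=1: reaches L-position 0 → W
n=2: only reaches 1(W), which is W → L
n=3: reaches L-position 2 → W
n=4: only reaches 3(W), which is W → L
n=5: reaches L-position 4 → W
n=6: only reaches 5(W), which is W → L
n=7: reaches L-position 6 → W
n=8: reaches L-position 0 → W
n=9: only reaches 8(W), 1(W), all W → L
n=10: reaches L-position 9 → W
n=11: only reaches 10(W), 3(W), all W → L
n=12: reaches L-position 11 → W
n=13: only reaches 12(W), 5(W), all W → L
n=14: reaches L-position 13 → W
n=15: only reaches 14(W), 7(W), all W → L
n=16: reaches L-position 15 → W
n=17: reaches L-position 9 → W
n=18: only reaches 17(W), 10(W), all W → L
n=19: reaches L-position 18 → W
n=20: only reaches 19(W), 12(W), all W → L
n=21: reaches L-position 20 → W
n=22: only reaches 21(W), 14(W), all W → L

21: W, 22: L, 6: L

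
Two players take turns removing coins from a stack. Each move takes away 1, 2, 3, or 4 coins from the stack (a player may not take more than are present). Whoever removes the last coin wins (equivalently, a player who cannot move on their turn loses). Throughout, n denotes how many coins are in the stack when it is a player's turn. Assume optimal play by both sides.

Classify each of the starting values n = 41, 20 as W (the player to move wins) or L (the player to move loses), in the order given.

41: W, 20: L

Positions with no move are L. A position that does have a move is losing for the player to move precisely when every available move leads to a winning position for the opponent. Fill in the labels:
n=0: no move → L
n=1: reaches L-position 0 → W
n=2: reaches L-position 0 → W
n=3: reaches L-position 0 → W
n=4: reaches L-position 0 → W
n=5: only reaches 4(W), 3(W), 2(W), 1(W), all W → L
n=6: reaches L-position 5 → W
n=7: reaches L-position 5 → W
n=8: reaches L-position 5 → W
n=9: reaches L-position 5 → W
n=10: only reaches 9(W), 8(W), 7(W), 6(W), all W → L
n=11: reaches L-position 10 → W
n=12: reaches L-position 10 → W
n=13: reaches L-position 10 → W
n=14: reaches L-position 10 → W
n=15: only reaches 14(W), 13(W), 12(W), 11(W), all W → L
n=16: reaches L-position 15 → W
n=17: reaches L-position 15 → W
n=18: reaches L-position 15 → W
n=19: reaches L-position 15 → W
n=20: only reaches 19(W), 18(W), 17(W), 16(W), all W → L
n=21: reaches L-position 20 → W
n=22: reaches L-position 20 → W
n=23: reaches L-position 20 → W
n=24: reaches L-position 20 → W
n=25: only reaches 24(W), 23(W), 22(W), 21(W), all W → L
n=26: reaches L-position 25 → W
n=27: reaches L-position 25 → W
n=28: reaches L-position 25 → W
n=29: reaches L-position 25 → W
n=30: only reaches 29(W), 28(W), 27(W), 26(W), all W → L
n=31: reaches L-position 30 → W
n=32: reaches L-position 30 → W
n=33: reaches L-position 30 → W
n=34: reaches L-position 30 → W
n=35: only reaches 34(W), 33(W), 32(W), 31(W), all W → L
n=36: reaches L-position 35 → W
n=37: reaches L-position 35 → W
n=38: reaches L-position 35 → W
n=39: reaches L-position 35 → W
n=40: only reaches 39(W), 38(W), 37(W), 36(W), all W → L
n=41: reaches L-position 40 → W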